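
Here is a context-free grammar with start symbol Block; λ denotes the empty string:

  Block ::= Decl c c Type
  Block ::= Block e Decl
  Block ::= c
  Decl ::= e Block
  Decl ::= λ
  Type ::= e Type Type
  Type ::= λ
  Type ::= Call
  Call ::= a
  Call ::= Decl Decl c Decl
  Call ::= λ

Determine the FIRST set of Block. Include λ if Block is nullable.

{ c, e }

From Block ::= Decl c c Type: Decl nullable, take FIRST(Decl) ∪ {c} = { c, e }.
From Block ::= Block e Decl: add FIRST(Block) = { c, e }.
Block ::= c contributes {c}.
Union: FIRST(Block) = { c, e }.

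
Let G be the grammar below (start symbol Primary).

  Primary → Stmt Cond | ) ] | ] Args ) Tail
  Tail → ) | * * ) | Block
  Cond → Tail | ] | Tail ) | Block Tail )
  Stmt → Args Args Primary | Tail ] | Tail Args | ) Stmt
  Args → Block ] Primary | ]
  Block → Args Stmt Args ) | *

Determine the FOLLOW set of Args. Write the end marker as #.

In Primary → ] Args ) Tail: add FIRST() Tail) = { ) }.
In Stmt → Args Args Primary: add FIRST(Args Primary) = { *, ] }.
In Stmt → Args Args Primary: add FIRST(Primary) = { ), *, ] }.
In Stmt → Tail Args: Args is at the end, add FOLLOW(Stmt) = { ), *, ] }.
In Block → Args Stmt Args ): add FIRST(Stmt Args )) = { ), *, ] }.
In Block → Args Stmt Args ): add FIRST()) = { ) }.
Union: FOLLOW(Args) = { ), *, ] }.

{ ), *, ] }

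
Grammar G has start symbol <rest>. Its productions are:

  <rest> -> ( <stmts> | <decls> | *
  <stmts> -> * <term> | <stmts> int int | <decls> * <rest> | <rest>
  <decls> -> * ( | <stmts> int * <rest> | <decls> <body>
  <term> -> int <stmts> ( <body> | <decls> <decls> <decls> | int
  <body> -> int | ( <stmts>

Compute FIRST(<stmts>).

{ (, * }

<stmts> -> * <term> contributes {*}.
From <stmts> -> <stmts> int int: add FIRST(<stmts>) = { (, * }.
From <stmts> -> <decls> * <rest>: add FIRST(<decls>) = { (, * }.
From <stmts> -> <rest>: add FIRST(<rest>) = { (, * }.
Union: FIRST(<stmts>) = { (, * }.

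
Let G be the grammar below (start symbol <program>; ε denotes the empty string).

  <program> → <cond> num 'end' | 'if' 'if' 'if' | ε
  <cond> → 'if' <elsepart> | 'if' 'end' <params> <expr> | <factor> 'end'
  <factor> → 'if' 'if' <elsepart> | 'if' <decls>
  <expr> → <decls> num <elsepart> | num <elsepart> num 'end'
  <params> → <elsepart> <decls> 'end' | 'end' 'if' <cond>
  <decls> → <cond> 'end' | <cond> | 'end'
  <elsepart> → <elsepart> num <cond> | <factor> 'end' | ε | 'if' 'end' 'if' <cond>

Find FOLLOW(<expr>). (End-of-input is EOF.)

In <cond> → 'if' 'end' <params> <expr>: <expr> is at the end, add FOLLOW(<cond>) = { 'end', 'if', num }.
Union: FOLLOW(<expr>) = { 'end', 'if', num }.

{ 'end', 'if', num }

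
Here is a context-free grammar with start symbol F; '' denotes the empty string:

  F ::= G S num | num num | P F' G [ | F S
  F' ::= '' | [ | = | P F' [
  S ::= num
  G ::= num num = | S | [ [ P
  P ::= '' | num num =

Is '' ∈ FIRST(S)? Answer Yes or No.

No

Nullable nonterminals: F', P.
No production of S has an RHS whose symbols are all nullable, so S is not nullable.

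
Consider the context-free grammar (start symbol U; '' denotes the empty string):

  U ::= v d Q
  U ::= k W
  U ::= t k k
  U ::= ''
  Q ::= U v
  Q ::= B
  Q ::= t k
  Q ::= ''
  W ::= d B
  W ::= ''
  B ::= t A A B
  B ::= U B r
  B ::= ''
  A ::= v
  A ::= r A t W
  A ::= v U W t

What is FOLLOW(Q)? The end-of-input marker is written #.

In U ::= v d Q: Q is at the end, add FOLLOW(U) = { #, d, k, r, t, v }.
Union: FOLLOW(Q) = { #, d, k, r, t, v }.

{ #, d, k, r, t, v }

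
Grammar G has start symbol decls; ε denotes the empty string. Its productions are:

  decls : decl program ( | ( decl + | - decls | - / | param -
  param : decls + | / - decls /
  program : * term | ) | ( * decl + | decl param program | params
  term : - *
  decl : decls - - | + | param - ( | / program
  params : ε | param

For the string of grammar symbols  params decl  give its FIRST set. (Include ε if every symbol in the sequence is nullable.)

Add FIRST(params)\{ε} = { (, +, -, / }; params is nullable, continue.
Add FIRST(decl) = { (, +, -, / }; decl is not nullable, stop.

{ (, +, -, / }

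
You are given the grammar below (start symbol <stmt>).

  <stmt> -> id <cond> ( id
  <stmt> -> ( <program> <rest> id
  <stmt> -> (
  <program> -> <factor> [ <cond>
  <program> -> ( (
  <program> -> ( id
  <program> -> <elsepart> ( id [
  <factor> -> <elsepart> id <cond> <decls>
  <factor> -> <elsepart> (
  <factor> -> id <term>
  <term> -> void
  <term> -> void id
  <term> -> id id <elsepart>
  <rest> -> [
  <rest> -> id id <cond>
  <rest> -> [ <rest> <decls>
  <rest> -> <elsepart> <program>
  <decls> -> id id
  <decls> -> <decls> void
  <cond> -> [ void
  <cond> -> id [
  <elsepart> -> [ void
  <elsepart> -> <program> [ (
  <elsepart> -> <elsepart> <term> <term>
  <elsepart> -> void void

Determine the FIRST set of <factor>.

From <factor> -> <elsepart> id <cond> <decls>: add FIRST(<elsepart>) = { (, [, id, void }.
From <factor> -> <elsepart> (: add FIRST(<elsepart>) = { (, [, id, void }.
<factor> -> id <term> contributes {id}.
Union: FIRST(<factor>) = { (, [, id, void }.

{ (, [, id, void }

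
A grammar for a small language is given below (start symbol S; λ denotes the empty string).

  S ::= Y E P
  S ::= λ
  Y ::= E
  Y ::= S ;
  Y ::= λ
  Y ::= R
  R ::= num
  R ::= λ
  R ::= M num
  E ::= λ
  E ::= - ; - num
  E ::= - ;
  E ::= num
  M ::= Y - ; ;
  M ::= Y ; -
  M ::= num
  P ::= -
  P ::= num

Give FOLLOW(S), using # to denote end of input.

{ #, ; }

S is the start symbol, so # ∈ FOLLOW(S).
In Y ::= S ;: add FIRST(;) = { ; }.
Union: FOLLOW(S) = { #, ; }.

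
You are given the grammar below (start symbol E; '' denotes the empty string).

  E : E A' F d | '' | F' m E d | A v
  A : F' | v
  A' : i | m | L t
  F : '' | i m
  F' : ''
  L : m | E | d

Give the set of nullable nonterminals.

Directly nullable (have an ''-production): E, F, F'.
A : F' with every symbol nullable, so A is nullable.
L : E with every symbol nullable, so L is nullable.
No other nonterminal has a production whose RHS symbols are all nullable.

{ A, E, F, F', L }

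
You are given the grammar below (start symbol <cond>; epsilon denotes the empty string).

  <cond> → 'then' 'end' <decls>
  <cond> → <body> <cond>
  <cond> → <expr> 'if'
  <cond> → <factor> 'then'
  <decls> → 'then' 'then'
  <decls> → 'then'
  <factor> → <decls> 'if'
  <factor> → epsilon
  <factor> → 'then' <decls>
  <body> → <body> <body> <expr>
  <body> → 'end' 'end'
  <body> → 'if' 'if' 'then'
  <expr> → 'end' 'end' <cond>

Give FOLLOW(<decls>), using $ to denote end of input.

{ $, 'end', 'if', 'then' }

In <cond> → 'then' 'end' <decls>: <decls> is at the end, add FOLLOW(<cond>) = { $, 'end', 'if', 'then' }.
In <factor> → <decls> 'if': add FIRST('if') = { 'if' }.
In <factor> → 'then' <decls>: <decls> is at the end, add FOLLOW(<factor>) = { 'then' }.
Union: FOLLOW(<decls>) = { $, 'end', 'if', 'then' }.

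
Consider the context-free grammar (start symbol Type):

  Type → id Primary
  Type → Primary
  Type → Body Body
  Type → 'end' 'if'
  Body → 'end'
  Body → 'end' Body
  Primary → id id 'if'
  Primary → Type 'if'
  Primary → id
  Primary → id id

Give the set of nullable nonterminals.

No nonterminal has an empty production or an RHS whose symbols are all nullable.

{ } (none)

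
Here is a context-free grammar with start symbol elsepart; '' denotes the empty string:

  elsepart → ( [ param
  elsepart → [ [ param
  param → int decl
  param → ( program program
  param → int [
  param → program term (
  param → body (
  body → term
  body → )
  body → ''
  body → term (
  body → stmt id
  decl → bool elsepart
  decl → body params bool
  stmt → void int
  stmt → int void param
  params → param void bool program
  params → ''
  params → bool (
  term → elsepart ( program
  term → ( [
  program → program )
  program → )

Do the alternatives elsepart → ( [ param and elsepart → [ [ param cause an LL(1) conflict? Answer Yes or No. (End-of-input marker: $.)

FIRST(( [ param) = { ( } and FIRST([ [ param) = { [ }.
The FIRST sets are disjoint and neither alternative is nullable — no conflict.

No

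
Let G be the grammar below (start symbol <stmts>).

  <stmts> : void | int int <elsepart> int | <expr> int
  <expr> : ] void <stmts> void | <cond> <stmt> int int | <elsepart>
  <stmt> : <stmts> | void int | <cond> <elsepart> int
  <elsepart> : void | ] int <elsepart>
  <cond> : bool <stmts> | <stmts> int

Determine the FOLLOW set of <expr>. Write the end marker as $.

{ int }

In <stmts> : <expr> int: add FIRST(int) = { int }.
Union: FOLLOW(<expr>) = { int }.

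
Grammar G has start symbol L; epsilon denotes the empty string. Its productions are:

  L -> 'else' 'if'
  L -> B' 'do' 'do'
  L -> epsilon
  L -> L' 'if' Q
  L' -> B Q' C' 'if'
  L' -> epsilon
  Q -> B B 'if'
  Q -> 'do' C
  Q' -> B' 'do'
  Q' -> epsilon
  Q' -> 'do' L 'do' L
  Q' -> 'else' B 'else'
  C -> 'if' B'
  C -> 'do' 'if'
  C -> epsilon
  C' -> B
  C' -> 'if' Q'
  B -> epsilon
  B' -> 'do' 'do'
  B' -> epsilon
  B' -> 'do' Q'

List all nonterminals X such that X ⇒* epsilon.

Directly nullable (have an epsilon-production): L, L', Q', C, B, B'.
C' -> B with every symbol nullable, so C' is nullable.
No other nonterminal has a production whose RHS symbols are all nullable.

{ B, B', C, C', L, L', Q' }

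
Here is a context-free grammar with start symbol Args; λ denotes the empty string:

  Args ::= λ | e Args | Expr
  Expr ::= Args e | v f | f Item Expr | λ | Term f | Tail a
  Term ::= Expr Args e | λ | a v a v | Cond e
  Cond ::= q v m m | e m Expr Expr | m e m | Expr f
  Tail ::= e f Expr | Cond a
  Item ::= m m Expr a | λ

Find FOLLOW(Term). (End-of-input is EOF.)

{ f }

In Expr ::= Term f: add FIRST(f) = { f }.
Union: FOLLOW(Term) = { f }.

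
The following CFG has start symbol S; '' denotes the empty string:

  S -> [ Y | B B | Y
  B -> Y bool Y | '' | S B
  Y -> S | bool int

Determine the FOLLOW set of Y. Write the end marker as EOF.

{ EOF, [, bool }

In S -> [ Y: Y is at the end, add FOLLOW(S) = { EOF, [, bool }.
In S -> Y: Y is at the end, add FOLLOW(S) = { EOF, [, bool }.
In B -> Y bool Y: add FIRST(bool Y) = { bool }.
In B -> Y bool Y: Y is at the end, add FOLLOW(B) = { EOF, [, bool }.
Union: FOLLOW(Y) = { EOF, [, bool }.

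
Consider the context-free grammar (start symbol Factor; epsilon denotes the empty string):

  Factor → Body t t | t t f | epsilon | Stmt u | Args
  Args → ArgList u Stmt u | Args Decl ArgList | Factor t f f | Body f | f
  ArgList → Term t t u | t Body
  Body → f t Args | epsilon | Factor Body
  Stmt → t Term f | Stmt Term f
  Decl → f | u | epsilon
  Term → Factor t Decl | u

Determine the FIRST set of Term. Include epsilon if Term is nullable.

From Term → Factor t Decl: Factor nullable, take FIRST(Factor) ∪ {t} = { f, t, u }.
Term → u contributes {u}.
Union: FIRST(Term) = { f, t, u }.

{ f, t, u }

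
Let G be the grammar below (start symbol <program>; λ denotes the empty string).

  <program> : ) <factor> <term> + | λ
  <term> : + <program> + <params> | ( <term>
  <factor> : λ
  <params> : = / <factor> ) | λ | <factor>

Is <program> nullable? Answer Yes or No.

<program> has an λ-production, so <program> ⇒ λ.

Yes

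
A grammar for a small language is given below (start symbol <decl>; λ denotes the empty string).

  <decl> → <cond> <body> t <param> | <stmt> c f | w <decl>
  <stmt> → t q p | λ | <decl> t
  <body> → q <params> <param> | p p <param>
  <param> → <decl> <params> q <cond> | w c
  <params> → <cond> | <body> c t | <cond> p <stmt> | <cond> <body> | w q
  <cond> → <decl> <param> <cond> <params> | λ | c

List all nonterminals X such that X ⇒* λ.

Directly nullable (have an λ-production): <stmt>, <cond>.
<params> → <cond> with every symbol nullable, so <params> is nullable.
No other nonterminal has a production whose RHS symbols are all nullable.

{ <cond>, <params>, <stmt> }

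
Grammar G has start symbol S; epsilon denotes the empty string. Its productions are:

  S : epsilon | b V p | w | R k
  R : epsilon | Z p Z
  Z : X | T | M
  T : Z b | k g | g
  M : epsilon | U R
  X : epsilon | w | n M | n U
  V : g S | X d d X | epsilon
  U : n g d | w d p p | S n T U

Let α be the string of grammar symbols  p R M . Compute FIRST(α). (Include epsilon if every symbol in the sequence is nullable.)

{ p }

p is a terminal; add {p} and stop.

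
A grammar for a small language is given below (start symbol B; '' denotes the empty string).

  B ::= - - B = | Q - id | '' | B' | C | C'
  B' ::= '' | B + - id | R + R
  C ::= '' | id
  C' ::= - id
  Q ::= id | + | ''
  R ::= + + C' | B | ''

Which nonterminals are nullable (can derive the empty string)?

Directly nullable (have an ''-production): B, B', C, Q, R.
No other nonterminal has a production whose RHS symbols are all nullable.

{ B, B', C, Q, R }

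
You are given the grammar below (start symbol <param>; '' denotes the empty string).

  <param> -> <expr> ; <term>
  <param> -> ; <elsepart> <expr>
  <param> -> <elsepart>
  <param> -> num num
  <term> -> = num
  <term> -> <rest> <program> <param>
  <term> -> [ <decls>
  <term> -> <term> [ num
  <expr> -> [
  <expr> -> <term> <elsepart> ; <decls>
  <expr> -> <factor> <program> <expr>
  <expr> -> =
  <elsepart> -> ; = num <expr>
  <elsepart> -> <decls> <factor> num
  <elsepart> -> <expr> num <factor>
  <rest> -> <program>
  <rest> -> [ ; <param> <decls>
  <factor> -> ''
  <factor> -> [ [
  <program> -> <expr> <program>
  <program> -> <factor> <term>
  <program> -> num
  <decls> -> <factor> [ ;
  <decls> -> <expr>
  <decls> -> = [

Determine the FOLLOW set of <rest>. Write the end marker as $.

In <term> -> <rest> <program> <param>: add FIRST(<program> <param>) = { =, [, num }.
Union: FOLLOW(<rest>) = { =, [, num }.

{ =, [, num }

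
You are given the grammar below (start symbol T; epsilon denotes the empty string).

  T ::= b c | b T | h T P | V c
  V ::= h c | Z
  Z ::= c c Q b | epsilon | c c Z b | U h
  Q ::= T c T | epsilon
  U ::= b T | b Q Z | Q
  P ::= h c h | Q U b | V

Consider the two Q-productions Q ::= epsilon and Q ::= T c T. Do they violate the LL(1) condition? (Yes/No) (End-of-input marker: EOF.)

FIRST(epsilon) = { epsilon } and FIRST(T c T) = { b, c, h }.
The first alternative is nullable and FOLLOW(Q) = { b, c, h } shares b with FIRST of the second — conflict.

Yes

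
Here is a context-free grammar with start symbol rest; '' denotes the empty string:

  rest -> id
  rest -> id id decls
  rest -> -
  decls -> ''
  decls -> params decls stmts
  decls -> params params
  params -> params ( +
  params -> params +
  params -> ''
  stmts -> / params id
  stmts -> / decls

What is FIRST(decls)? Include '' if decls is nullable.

{ (, +, /, '' }

decls -> '' contributes ''.
From decls -> params decls stmts: params, decls nullable, take FIRST(params) ∪ FIRST(decls) ∪ FIRST(stmts) = { (, +, / }.
From decls -> params params: params, params nullable, take FIRST(params) ∪ FIRST(params) = { (, + }; also '' since the whole RHS is nullable.
Union: FIRST(decls) = { (, +, /, '' }.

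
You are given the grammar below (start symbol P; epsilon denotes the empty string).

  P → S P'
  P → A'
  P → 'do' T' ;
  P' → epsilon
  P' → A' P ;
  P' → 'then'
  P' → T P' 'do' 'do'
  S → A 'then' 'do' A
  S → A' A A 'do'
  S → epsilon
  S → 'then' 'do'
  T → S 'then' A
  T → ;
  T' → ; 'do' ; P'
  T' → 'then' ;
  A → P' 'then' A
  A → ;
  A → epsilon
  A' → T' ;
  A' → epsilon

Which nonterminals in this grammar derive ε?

{ A, A', P, P', S }

Directly nullable (have an epsilon-production): P', S, A, A'.
P → S P' with every symbol nullable, so P is nullable.
No other nonterminal has a production whose RHS symbols are all nullable.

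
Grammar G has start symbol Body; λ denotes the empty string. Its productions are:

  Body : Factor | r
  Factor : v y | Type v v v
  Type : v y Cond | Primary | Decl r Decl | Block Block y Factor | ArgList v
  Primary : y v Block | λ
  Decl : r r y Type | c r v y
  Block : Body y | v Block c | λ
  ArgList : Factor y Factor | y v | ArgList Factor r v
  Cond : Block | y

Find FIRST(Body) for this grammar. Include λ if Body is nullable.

From Body : Factor: add FIRST(Factor) = { c, r, v, y }.
Body : r contributes {r}.
Union: FIRST(Body) = { c, r, v, y }.

{ c, r, v, y }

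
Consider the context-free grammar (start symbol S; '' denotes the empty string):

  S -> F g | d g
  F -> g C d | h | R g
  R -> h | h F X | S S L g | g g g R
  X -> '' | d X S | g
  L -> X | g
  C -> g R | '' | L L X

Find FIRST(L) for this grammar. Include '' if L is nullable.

{ d, g, '' }

From L -> X: add FIRST(X) = { d, g, '' } (including '' since X is nullable).
L -> g contributes {g}.
Union: FIRST(L) = { d, g, '' }.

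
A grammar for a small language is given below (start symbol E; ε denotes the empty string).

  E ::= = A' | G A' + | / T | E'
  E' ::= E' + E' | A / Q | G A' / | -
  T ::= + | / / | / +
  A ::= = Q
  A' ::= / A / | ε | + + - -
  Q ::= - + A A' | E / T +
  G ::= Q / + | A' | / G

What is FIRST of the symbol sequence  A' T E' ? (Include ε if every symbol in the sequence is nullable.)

{ +, / }

Add FIRST(A')\{ε} = { +, / }; A' is nullable, continue.
Add FIRST(T) = { +, / }; T is not nullable, stop.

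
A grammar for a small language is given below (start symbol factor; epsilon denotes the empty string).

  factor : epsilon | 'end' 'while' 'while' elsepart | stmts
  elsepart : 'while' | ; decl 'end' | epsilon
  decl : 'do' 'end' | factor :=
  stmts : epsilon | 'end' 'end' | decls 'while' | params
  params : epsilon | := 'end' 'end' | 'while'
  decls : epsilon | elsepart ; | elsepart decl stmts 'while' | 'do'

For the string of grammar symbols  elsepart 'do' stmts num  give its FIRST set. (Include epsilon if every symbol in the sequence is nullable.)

{ 'do', 'while', ; }

Add FIRST(elsepart)\{epsilon} = { 'while', ; }; elsepart is nullable, continue.
'do' is a terminal; add {'do'} and stop.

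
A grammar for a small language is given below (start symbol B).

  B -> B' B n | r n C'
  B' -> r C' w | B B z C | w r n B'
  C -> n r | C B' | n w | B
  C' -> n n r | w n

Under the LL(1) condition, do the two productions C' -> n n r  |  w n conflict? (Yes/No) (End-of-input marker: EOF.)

FIRST(n n r) = { n } and FIRST(w n) = { w }.
The FIRST sets are disjoint and neither alternative is nullable — no conflict.

No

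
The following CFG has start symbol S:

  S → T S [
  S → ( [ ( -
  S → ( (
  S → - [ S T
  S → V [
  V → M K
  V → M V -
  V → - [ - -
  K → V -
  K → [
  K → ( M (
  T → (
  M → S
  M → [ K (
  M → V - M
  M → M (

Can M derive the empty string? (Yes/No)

No

No nonterminal in this grammar is nullable.
No production of M has an RHS whose symbols are all nullable, so M is not nullable.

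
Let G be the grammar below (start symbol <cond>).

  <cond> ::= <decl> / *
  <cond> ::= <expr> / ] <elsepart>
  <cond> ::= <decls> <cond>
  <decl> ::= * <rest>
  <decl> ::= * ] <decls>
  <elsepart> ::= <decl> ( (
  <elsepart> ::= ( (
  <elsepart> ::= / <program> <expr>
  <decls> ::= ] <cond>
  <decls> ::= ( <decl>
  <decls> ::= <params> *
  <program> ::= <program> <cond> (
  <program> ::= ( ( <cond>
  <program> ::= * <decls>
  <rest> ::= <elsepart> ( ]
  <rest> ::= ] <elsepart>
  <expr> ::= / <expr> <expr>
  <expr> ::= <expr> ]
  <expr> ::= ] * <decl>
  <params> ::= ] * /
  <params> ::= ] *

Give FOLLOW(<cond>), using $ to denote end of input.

<cond> is the start symbol, so $ ∈ FOLLOW(<cond>).
In <cond> ::= <decls> <cond>: <cond> is at the end, add FOLLOW(<cond>) = { $, (, *, /, ] }.
In <decls> ::= ] <cond>: <cond> is at the end, add FOLLOW(<decls>) = { $, (, *, /, ] }.
In <program> ::= <program> <cond> (: add FIRST(() = { ( }.
In <program> ::= ( ( <cond>: <cond> is at the end, add FOLLOW(<program>) = { (, *, /, ] }.
Union: FOLLOW(<cond>) = { $, (, *, /, ] }.

{ $, (, *, /, ] }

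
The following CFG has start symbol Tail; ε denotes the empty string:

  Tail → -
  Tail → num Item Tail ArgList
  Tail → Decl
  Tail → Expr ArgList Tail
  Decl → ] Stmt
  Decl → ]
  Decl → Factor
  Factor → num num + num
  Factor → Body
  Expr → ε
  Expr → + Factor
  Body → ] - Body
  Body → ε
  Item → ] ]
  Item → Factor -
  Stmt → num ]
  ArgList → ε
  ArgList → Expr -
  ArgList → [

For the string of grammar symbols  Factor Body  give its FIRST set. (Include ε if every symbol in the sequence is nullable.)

{ ], num, ε }

Add FIRST(Factor)\{ε} = { ], num }; Factor is nullable, continue.
Add FIRST(Body)\{ε} = { ] }; Body is nullable, continue.
Every symbol is nullable, so include ε.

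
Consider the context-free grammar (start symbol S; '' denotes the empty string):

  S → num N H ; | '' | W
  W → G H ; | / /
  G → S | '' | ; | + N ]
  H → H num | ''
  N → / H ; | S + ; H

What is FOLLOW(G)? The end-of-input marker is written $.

In W → G H ;: add FIRST(H ;) = { ;, num }.
Union: FOLLOW(G) = { ;, num }.

{ ;, num }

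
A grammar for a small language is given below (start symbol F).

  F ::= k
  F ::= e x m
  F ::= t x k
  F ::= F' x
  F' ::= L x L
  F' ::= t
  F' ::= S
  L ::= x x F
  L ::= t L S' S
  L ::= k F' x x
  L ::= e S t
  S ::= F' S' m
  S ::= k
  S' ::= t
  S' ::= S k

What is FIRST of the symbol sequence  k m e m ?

{ k }

k is a terminal; add {k} and stop.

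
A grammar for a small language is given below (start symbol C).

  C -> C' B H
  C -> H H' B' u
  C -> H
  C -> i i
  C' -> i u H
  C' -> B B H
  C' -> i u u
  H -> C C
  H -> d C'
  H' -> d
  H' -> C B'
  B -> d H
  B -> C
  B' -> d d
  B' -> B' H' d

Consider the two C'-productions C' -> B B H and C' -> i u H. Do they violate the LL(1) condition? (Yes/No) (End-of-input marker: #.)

Yes

FIRST(B B H) = { d, i } and FIRST(i u H) = { i }.
Both contain i, so the two alternatives are not disjoint — LL(1) conflict.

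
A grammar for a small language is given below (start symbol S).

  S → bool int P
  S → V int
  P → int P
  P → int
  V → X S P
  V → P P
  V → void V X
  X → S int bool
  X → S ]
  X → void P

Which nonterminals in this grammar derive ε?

No nonterminal has an empty production or an RHS whose symbols are all nullable.

{ } (none)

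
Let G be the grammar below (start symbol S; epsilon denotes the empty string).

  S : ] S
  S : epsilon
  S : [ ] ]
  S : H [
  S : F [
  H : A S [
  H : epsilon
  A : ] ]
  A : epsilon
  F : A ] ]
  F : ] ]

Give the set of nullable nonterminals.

Directly nullable (have an epsilon-production): S, H, A.
No other nonterminal has a production whose RHS symbols are all nullable.

{ A, H, S }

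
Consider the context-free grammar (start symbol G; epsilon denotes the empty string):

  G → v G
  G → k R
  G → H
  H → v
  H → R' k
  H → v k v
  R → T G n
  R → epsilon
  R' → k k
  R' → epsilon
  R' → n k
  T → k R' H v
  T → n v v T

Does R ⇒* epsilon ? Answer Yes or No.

Yes

R has an epsilon-production, so R ⇒ epsilon.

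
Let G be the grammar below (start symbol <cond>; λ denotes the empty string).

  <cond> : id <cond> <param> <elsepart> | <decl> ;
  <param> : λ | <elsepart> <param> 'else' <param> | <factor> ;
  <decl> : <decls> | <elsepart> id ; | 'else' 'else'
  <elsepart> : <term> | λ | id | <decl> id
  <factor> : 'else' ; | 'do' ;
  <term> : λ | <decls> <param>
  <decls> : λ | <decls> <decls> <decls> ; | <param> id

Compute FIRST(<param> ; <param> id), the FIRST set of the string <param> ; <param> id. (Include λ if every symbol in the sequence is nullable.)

{ 'do', 'else', ;, id }

Add FIRST(<param>)\{λ} = { 'do', 'else', ;, id }; <param> is nullable, continue.
; is a terminal; add {;} and stop.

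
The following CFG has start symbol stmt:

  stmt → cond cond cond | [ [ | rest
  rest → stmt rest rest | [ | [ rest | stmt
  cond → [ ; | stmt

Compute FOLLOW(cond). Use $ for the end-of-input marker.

In stmt → cond cond cond: add FIRST(cond cond) = { [ }.
In stmt → cond cond cond: add FIRST(cond) = { [ }.
In stmt → cond cond cond: cond is at the end, add FOLLOW(stmt) = { $, [ }.
Union: FOLLOW(cond) = { $, [ }.

{ $, [ }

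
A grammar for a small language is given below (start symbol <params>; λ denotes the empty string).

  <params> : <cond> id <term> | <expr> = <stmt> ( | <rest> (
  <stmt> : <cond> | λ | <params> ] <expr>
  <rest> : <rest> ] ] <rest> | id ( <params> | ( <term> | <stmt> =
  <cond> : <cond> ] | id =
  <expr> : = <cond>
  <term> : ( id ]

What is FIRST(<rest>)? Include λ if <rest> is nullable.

{ (, =, id }

From <rest> : <rest> ] ] <rest>: add FIRST(<rest>) = { (, =, id }.
<rest> : id ( <params> contributes {id}.
<rest> : ( <term> contributes {(}.
From <rest> : <stmt> =: <stmt> nullable, take FIRST(<stmt>) ∪ {=} = { (, =, id }.
Union: FIRST(<rest>) = { (, =, id }.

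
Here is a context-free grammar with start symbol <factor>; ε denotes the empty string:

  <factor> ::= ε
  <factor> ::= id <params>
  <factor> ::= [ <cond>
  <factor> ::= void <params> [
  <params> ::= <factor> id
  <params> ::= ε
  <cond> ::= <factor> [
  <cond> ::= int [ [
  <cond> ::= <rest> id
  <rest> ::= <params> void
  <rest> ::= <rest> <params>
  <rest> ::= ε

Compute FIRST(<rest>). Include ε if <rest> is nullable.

From <rest> ::= <params> void: <params> nullable, take FIRST(<params>) ∪ {void} = { [, id, void }.
From <rest> ::= <rest> <params>: <rest>, <params> nullable, take FIRST(<rest>) ∪ FIRST(<params>) = { [, id, void }; also ε since the whole RHS is nullable.
<rest> ::= ε contributes ε.
Union: FIRST(<rest>) = { [, id, void, ε }.

{ [, id, void, ε }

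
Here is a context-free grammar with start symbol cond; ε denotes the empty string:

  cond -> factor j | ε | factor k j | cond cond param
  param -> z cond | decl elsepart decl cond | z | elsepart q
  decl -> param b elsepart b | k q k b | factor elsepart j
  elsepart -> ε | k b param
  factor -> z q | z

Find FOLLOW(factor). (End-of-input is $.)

{ j, k }

In cond -> factor j: add FIRST(j) = { j }.
In cond -> factor k j: add FIRST(k j) = { k }.
In decl -> factor elsepart j: add FIRST(elsepart j) = { j, k }.
Union: FOLLOW(factor) = { j, k }.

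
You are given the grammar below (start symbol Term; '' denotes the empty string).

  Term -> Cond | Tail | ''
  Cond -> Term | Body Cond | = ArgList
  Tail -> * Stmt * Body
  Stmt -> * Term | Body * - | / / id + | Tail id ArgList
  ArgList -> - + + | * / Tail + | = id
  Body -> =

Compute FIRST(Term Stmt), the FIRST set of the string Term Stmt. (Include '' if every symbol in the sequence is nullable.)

Add FIRST(Term)\{''} = { *, = }; Term is nullable, continue.
Add FIRST(Stmt) = { *, /, = }; Stmt is not nullable, stop.

{ *, /, = }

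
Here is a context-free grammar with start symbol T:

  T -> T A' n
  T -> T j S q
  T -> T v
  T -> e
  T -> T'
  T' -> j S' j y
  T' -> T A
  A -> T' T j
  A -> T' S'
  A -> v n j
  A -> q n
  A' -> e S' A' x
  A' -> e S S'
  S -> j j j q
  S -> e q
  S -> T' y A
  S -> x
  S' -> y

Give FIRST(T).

{ e, j }

From T -> T A' n: add FIRST(T) = { e, j }.
From T -> T j S q: add FIRST(T) = { e, j }.
From T -> T v: add FIRST(T) = { e, j }.
T -> e contributes {e}.
From T -> T': add FIRST(T') = { e, j }.
Union: FIRST(T) = { e, j }.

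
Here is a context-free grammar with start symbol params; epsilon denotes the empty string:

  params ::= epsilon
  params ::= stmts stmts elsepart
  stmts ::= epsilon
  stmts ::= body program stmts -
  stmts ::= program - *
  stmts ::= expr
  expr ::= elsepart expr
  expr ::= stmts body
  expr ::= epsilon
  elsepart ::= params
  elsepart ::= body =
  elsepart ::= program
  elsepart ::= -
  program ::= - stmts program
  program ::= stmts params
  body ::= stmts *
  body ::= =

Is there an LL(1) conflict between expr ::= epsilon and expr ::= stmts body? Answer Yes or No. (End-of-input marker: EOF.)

FIRST(epsilon) = { epsilon } and FIRST(stmts body) = { *, -, = }.
The first alternative is nullable and FOLLOW(expr) = { EOF, *, -, = } shares * with FIRST of the second — conflict.

Yes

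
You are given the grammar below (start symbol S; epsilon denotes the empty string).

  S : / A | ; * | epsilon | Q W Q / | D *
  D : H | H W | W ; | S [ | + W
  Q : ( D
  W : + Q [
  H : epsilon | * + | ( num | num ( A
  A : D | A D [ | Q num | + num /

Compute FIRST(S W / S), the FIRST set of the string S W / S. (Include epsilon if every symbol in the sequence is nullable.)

{ (, *, +, /, ;, [, num }

Add FIRST(S)\{epsilon} = { (, *, +, /, ;, [, num }; S is nullable, continue.
Add FIRST(W) = { + }; W is not nullable, stop.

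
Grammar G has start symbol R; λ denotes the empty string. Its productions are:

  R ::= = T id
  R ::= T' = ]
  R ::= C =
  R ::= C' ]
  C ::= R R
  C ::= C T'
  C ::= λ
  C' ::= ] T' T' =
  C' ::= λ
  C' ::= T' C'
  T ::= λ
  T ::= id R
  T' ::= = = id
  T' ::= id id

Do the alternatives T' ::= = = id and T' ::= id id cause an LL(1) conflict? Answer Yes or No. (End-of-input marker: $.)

No

FIRST(= = id) = { = } and FIRST(id id) = { id }.
The FIRST sets are disjoint and neither alternative is nullable — no conflict.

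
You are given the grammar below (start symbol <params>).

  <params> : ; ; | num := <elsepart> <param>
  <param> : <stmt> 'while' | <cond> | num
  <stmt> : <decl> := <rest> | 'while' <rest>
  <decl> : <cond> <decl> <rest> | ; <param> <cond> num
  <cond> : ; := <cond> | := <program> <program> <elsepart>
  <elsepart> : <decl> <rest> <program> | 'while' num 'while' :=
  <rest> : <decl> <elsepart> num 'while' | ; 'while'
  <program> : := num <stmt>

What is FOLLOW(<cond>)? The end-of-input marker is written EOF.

{ EOF, :=, ;, num }

In <param> : <cond>: <cond> is at the end, add FOLLOW(<param>) = { EOF, :=, ; }.
In <decl> : <cond> <decl> <rest>: add FIRST(<decl> <rest>) = { :=, ; }.
In <decl> : ; <param> <cond> num: add FIRST(num) = { num }.
In <cond> : ; := <cond>: <cond> is at the end, add FOLLOW(<cond>) = { EOF, :=, ;, num }.
Union: FOLLOW(<cond>) = { EOF, :=, ;, num }.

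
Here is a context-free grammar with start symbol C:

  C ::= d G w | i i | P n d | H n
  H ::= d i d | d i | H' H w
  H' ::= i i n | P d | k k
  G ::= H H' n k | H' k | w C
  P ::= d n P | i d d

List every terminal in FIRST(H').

{ d, i, k }

H' ::= i i n contributes {i}.
From H' ::= P d: add FIRST(P) = { d, i }.
H' ::= k k contributes {k}.
Union: FIRST(H') = { d, i, k }.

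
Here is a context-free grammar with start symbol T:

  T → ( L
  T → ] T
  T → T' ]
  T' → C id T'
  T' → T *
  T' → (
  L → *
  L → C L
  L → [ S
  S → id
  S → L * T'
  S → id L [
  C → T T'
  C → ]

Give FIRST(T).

{ (, ] }

T → ( L contributes {(}.
T → ] T contributes {]}.
From T → T' ]: add FIRST(T') = { (, ] }.
Union: FIRST(T) = { (, ] }.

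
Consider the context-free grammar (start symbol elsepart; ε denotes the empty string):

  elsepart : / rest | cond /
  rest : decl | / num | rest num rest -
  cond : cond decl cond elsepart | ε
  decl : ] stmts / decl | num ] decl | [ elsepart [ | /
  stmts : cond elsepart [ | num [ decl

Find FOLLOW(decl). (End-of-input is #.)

{ #, -, /, [, ], num }

In rest : decl: decl is at the end, add FOLLOW(rest) = { #, -, /, [, ], num }.
In cond : cond decl cond elsepart: add FIRST(cond elsepart) = { /, [, ], num }.
In decl : ] stmts / decl: decl is at the end, add FOLLOW(decl) = { #, -, /, [, ], num }.
In decl : num ] decl: decl is at the end, add FOLLOW(decl) = { #, -, /, [, ], num }.
In stmts : num [ decl: decl is at the end, add FOLLOW(stmts) = { / }.
Union: FOLLOW(decl) = { #, -, /, [, ], num }.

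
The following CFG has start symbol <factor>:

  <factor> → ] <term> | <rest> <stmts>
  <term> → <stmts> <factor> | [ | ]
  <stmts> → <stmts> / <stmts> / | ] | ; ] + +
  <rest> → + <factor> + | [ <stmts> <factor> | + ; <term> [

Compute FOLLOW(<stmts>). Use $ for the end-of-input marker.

In <factor> → <rest> <stmts>: <stmts> is at the end, add FOLLOW(<factor>) = { $, +, ;, [, ] }.
In <term> → <stmts> <factor>: add FIRST(<factor>) = { +, [, ] }.
In <stmts> → <stmts> / <stmts> /: add FIRST(/ <stmts> /) = { / }.
In <stmts> → <stmts> / <stmts> /: add FIRST(/) = { / }.
In <rest> → [ <stmts> <factor>: add FIRST(<factor>) = { +, [, ] }.
Union: FOLLOW(<stmts>) = { $, +, /, ;, [, ] }.

{ $, +, /, ;, [, ] }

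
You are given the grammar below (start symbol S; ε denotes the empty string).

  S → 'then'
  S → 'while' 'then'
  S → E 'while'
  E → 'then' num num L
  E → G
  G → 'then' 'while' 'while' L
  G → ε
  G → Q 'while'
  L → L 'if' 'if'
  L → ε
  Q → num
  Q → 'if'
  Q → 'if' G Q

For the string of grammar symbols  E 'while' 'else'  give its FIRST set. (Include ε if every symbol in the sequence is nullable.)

Add FIRST(E)\{ε} = { 'if', 'then', num }; E is nullable, continue.
'while' is a terminal; add {'while'} and stop.

{ 'if', 'then', 'while', num }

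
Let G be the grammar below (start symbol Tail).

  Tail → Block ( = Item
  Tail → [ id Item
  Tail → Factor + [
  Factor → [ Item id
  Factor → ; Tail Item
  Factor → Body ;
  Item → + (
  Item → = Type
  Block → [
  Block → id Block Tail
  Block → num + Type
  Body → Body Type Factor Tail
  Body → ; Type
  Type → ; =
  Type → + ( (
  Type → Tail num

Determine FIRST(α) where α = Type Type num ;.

{ +, ;, [, id, num }

Add FIRST(Type) = { +, ;, [, id, num }; Type is not nullable, stop.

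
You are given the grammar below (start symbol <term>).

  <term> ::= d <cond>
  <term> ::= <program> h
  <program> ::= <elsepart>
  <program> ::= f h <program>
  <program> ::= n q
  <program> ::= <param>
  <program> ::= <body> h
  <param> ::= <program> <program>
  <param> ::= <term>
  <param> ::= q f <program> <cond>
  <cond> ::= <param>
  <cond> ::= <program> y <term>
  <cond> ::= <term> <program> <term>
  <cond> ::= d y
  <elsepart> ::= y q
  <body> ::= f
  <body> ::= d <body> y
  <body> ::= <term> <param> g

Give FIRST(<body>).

<body> ::= f contributes {f}.
<body> ::= d <body> y contributes {d}.
From <body> ::= <term> <param> g: add FIRST(<term>) = { d, f, n, q, y }.
Union: FIRST(<body>) = { d, f, n, q, y }.

{ d, f, n, q, y }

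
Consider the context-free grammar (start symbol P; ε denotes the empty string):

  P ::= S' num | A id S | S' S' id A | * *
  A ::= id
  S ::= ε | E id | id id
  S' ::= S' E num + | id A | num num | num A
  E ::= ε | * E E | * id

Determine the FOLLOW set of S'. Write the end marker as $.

{ *, id, num }

In P ::= S' num: add FIRST(num) = { num }.
In P ::= S' S' id A: add FIRST(S' id A) = { id, num }.
In P ::= S' S' id A: add FIRST(id A) = { id }.
In S' ::= S' E num +: add FIRST(E num +) = { *, num }.
Union: FOLLOW(S') = { *, id, num }.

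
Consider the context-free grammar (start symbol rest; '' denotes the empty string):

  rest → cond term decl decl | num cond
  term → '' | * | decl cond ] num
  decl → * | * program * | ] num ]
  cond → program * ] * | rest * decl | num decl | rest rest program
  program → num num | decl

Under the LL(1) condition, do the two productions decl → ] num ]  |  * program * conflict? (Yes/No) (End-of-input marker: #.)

No

FIRST(] num ]) = { ] } and FIRST(* program *) = { * }.
The FIRST sets are disjoint and neither alternative is nullable — no conflict.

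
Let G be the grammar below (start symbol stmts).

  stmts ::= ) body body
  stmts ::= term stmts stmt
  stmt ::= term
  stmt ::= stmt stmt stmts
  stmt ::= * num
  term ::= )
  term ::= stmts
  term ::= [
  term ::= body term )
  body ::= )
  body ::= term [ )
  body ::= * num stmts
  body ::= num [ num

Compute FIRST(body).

body ::= ) contributes {)}.
From body ::= term [ ): add FIRST(term) = { ), *, [, num }.
body ::= * num stmts contributes {*}.
body ::= num [ num contributes {num}.
Union: FIRST(body) = { ), *, [, num }.

{ ), *, [, num }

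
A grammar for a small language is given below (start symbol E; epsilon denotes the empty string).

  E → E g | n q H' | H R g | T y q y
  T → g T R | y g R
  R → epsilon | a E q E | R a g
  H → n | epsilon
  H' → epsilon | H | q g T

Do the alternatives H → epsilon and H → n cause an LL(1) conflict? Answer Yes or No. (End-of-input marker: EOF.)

FIRST(epsilon) = { epsilon } and FIRST(n) = { n }.
The first is nullable but FOLLOW(H) = { EOF, a, g, q, y } is disjoint from FIRST of the second.

No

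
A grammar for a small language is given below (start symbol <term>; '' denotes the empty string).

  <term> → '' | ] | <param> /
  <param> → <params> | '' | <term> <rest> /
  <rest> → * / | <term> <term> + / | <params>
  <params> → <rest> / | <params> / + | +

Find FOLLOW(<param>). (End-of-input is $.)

In <term> → <param> /: add FIRST(/) = { / }.
Union: FOLLOW(<param>) = { / }.

{ / }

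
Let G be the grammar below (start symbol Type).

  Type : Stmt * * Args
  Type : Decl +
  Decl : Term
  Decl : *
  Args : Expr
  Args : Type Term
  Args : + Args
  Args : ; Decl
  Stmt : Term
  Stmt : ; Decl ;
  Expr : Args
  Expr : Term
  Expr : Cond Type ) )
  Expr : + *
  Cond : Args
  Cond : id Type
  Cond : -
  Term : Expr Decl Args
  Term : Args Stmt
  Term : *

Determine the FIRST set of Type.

From Type : Stmt * * Args: add FIRST(Stmt) = { *, +, -, ;, id }.
From Type : Decl +: add FIRST(Decl) = { *, +, -, ;, id }.
Union: FIRST(Type) = { *, +, -, ;, id }.

{ *, +, -, ;, id }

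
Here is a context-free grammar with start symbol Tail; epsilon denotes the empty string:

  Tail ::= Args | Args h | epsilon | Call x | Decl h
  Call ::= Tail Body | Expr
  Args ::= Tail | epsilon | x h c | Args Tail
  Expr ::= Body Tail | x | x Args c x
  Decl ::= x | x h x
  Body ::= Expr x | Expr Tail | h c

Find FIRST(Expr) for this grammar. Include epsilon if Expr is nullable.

From Expr ::= Body Tail: add FIRST(Body) = { h, x }.
Expr ::= x contributes {x}.
Expr ::= x Args c x contributes {x}.
Union: FIRST(Expr) = { h, x }.

{ h, x }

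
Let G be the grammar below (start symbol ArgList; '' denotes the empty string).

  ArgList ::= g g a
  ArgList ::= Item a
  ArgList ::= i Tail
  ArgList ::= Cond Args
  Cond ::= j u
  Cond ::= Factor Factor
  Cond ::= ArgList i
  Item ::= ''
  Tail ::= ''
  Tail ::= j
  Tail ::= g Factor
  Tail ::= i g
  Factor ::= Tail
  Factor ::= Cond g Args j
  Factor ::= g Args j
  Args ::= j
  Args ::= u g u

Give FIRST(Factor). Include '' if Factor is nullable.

{ a, g, i, j, u, '' }

From Factor ::= Tail: add FIRST(Tail) = { g, i, j, '' } (including '' since Tail is nullable).
From Factor ::= Cond g Args j: Cond nullable, take FIRST(Cond) ∪ {g} = { a, g, i, j, u }.
Factor ::= g Args j contributes {g}.
Union: FIRST(Factor) = { a, g, i, j, u, '' }.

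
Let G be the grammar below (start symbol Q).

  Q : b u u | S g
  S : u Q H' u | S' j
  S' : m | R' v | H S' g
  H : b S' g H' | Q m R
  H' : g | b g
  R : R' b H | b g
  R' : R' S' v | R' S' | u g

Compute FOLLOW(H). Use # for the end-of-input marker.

{ b, m, u }

In S' : H S' g: add FIRST(S' g) = { b, m, u }.
In R : R' b H: H is at the end, add FOLLOW(R) = { b, m, u }.
Union: FOLLOW(H) = { b, m, u }.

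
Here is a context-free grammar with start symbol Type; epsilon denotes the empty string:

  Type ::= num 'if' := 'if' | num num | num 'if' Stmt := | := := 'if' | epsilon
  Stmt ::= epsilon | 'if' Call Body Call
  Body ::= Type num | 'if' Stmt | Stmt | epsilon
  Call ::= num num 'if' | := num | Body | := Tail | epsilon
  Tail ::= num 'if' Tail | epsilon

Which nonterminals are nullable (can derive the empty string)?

{ Body, Call, Stmt, Tail, Type }

Directly nullable (have an epsilon-production): Type, Stmt, Body, Call, Tail.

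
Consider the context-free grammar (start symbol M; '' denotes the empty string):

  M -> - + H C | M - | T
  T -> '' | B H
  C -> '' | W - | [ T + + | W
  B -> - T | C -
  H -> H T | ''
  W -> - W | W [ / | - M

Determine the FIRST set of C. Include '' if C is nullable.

{ -, [, '' }

C -> '' contributes ''.
From C -> W -: add FIRST(W) = { - }.
C -> [ T + + contributes {[}.
From C -> W: add FIRST(W) = { - }.
Union: FIRST(C) = { -, [, '' }.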